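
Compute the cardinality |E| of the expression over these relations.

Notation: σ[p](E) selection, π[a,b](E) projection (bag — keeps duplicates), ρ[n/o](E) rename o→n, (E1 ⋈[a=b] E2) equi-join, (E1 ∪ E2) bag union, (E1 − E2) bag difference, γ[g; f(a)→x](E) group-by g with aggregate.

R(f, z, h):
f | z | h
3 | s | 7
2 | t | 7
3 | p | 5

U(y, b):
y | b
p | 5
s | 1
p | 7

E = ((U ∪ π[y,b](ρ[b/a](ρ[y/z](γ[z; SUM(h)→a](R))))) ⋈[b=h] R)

Subexpression sizes:
  U → 3
  R → 3
  γ[z; SUM(h)→a](R) → 3
  ρ[y/z](γ[z; SUM(h)→a](R)) → 3
  ρ[b/a](ρ[y/z](γ[z; SUM(h)→a](R))) → 3
  π[y,b](ρ[b/a](ρ[y/z](γ[z; SUM(h)→a](R)))) → 3
  (U ∪ π[y,b](ρ[b/a](ρ[y/z](γ[z; SUM(h)→a](R))))) → 6
  R → 3
  ((U ∪ π[y,b](ρ[b/a](ρ[y/z](γ[z; SUM(h)→a](R))))) ⋈[b=h] R) → 8

|E| = 8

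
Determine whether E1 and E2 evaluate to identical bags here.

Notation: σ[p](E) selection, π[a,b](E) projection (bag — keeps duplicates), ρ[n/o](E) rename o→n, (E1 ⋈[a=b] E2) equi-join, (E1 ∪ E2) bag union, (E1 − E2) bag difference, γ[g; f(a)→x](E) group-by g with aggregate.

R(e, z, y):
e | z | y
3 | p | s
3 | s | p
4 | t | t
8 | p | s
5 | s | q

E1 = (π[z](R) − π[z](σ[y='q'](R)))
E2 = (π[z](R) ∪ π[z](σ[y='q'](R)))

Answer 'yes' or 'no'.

E1 subexpression sizes:
  R → 5
  π[z](R) → 5
  R → 5
  σ[y='q'](R) → 1
  π[z](σ[y='q'](R)) → 1
  (π[z](R) − π[z](σ[y='q'](R))) → 4
E2 subexpression sizes:
  R → 5
  π[z](R) → 5
  R → 5
  σ[y='q'](R) → 1
  π[z](σ[y='q'](R)) → 1
  (π[z](R) ∪ π[z](σ[y='q'](R))) → 6

E1 result:
z
p
p
s
t
E2 result:
z
p
p
s
s
s
t
Witness: ('s',) appears 1× in E1 but 3× in E2.

no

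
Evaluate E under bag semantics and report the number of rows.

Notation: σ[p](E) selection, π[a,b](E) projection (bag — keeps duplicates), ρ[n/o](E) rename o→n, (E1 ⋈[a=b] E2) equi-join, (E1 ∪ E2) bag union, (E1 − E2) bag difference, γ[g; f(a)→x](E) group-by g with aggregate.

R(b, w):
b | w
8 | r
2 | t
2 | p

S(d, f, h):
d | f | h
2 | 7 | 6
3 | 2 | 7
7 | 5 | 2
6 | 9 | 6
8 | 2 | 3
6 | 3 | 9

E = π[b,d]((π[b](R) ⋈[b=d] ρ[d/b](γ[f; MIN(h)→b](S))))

Stepwise |·|:
  R → 3
  π[b](R) → 3
  S → 6
  γ[f; MIN(h)→b](S) → 5
  ρ[d/b](γ[f; MIN(h)→b](S)) → 5
  (π[b](R) ⋈[b=d] ρ[d/b](γ[f; MIN(h)→b](S))) → 2
  π[b,d]((π[b](R) ⋈[b=d] ρ[d/b](γ[f; MIN(h)→b](S)))) → 2

|E| = 2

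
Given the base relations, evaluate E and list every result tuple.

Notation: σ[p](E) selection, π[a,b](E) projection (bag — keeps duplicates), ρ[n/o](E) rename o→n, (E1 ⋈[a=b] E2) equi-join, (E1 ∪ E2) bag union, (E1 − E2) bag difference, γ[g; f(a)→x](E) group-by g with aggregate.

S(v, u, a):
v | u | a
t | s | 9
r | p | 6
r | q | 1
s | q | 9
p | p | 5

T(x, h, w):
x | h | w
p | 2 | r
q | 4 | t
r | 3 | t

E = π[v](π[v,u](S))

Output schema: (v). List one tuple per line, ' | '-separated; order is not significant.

Row counts bottom-up:
  S → 5
  π[v,u](S) → 5
  π[v](π[v,u](S)) → 5

== RESULT ==
v
p
r
r
s
t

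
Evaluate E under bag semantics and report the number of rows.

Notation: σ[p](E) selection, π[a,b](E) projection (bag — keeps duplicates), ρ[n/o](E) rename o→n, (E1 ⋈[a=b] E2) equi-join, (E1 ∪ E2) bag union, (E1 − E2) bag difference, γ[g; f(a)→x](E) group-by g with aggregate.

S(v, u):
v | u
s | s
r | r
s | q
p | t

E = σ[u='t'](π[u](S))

Row counts bottom-up:
  S → 4
  π[u](S) → 4
  σ[u='t'](π[u](S)) → 1

|E| = 1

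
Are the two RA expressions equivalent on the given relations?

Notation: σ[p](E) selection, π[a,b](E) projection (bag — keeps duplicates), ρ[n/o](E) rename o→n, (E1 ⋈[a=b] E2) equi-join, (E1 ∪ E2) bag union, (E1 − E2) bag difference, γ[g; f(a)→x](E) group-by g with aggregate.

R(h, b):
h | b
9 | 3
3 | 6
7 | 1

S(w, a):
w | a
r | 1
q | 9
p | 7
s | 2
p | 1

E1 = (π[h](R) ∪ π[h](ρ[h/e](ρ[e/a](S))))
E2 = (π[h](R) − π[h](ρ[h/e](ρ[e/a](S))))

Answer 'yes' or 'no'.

E1 per-node cardinality:
  R → 3
  π[h](R) → 3
  S → 5
  ρ[e/a](S) → 5
  ρ[h/e](ρ[e/a](S)) → 5
  π[h](ρ[h/e](ρ[e/a](S))) → 5
  (π[h](R) ∪ π[h](ρ[h/e](ρ[e/a](S)))) → 8
E2 per-node cardinality:
  R → 3
  π[h](R) → 3
  S → 5
  ρ[e/a](S) → 5
  ρ[h/e](ρ[e/a](S)) → 5
  π[h](ρ[h/e](ρ[e/a](S))) → 5
  (π[h](R) − π[h](ρ[h/e](ρ[e/a](S)))) → 1

E1 result:
h
1
1
2
3
7
7
9
9
E2 result:
h
3
Witness: (1,) appears 2× in E1 but 0× in E2.

no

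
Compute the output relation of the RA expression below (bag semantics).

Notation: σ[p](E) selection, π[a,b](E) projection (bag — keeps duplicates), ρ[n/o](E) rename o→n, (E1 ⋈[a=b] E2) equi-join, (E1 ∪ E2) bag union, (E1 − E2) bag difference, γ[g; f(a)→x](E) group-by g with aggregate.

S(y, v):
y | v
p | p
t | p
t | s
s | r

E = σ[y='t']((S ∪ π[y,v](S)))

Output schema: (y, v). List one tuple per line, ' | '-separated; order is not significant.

Subexpression sizes:
  S → 4
  S → 4
  π[y,v](S) → 4
  (S ∪ π[y,v](S)) → 8
  σ[y='t']((S ∪ π[y,v](S))) → 4

== RESULT ==
y | v
t | p
t | p
t | s
t | s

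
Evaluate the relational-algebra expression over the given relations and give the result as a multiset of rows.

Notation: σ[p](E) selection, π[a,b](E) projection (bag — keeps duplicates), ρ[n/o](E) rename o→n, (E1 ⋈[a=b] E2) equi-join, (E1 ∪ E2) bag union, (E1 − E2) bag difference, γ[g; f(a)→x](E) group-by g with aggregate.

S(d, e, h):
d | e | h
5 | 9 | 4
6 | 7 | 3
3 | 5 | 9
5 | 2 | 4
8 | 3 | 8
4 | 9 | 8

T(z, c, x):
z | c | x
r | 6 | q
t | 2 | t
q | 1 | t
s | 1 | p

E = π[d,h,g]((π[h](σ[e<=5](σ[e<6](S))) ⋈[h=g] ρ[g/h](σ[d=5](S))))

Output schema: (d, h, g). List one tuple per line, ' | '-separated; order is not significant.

Row counts bottom-up:
  S → 6
  σ[e<6](S) → 3
  σ[e<=5](σ[e<6](S)) → 3
  π[h](σ[e<=5](σ[e<6](S))) → 3
  S → 6
  σ[d=5](S) → 2
  ρ[g/h](σ[d=5](S)) → 2
  (π[h](σ[e<=5](σ[e<6](S))) ⋈[h=g] ρ[g/h](σ[d=5](S))) → 2
  π[d,h,g]((π[h](σ[e<=5](σ[e<6](S))) ⋈[h=g] ρ[g/h](σ[d=5](S)))) → 2

== RESULT ==
d | h | g
5 | 4 | 4
5 | 4 | 4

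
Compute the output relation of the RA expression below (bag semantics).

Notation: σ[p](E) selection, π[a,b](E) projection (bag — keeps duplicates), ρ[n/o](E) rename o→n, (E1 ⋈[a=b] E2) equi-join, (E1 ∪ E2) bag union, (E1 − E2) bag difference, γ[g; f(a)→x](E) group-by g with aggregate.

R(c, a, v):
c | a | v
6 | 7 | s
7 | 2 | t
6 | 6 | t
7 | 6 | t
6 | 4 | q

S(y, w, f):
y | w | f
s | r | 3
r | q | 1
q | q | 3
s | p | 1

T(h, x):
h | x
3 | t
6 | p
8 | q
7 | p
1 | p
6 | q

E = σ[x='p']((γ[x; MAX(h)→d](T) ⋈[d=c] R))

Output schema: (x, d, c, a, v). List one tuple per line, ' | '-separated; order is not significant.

Subexpression sizes:
  T → 6
  γ[x; MAX(h)→d](T) → 3
  R → 5
  (γ[x; MAX(h)→d](T) ⋈[d=c] R) → 2
  σ[x='p']((γ[x; MAX(h)→d](T) ⋈[d=c] R)) → 2

== RESULT ==
x | d | c | a | v
p | 7 | 7 | 2 | t
p | 7 | 7 | 6 | t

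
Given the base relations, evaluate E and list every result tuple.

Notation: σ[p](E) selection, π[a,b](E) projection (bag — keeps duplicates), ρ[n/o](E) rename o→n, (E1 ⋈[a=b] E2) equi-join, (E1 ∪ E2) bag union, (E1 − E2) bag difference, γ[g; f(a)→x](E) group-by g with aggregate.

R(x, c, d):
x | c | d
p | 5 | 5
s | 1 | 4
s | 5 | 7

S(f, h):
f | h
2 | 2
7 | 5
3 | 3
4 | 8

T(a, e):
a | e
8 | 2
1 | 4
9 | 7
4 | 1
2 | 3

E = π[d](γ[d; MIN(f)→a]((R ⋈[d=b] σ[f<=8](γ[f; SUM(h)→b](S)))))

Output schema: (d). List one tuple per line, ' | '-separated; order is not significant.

Stepwise |·|:
  R → 3
  S → 4
  γ[f; SUM(h)→b](S) → 4
  σ[f<=8](γ[f; SUM(h)→b](S)) → 4
  (R ⋈[d=b] σ[f<=8](γ[f; SUM(h)→b](S))) → 1
  γ[d; MIN(f)→a]((R ⋈[d=b] σ[f<=8](γ[f; SUM(h)→b](S)))) → 1
  π[d](γ[d; MIN(f)→a]((R ⋈[d=b] σ[f<=8](γ[f; SUM(h)→b](S))))) → 1

== RESULT ==
d
5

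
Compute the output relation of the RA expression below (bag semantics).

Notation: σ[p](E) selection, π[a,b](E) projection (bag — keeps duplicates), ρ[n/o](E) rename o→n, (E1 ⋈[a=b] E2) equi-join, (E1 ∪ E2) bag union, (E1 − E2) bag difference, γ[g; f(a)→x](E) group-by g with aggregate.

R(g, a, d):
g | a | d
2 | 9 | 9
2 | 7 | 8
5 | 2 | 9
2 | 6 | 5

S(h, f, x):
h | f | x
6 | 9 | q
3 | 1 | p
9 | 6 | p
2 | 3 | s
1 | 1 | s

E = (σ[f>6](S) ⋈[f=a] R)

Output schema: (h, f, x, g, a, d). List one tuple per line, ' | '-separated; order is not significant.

Row counts bottom-up:
  S → 5
  σ[f>6](S) → 1
  R → 4
  (σ[f>6](S) ⋈[f=a] R) → 1

== RESULT ==
h | f | x | g | a | d
6 | 9 | q | 2 | 9 | 9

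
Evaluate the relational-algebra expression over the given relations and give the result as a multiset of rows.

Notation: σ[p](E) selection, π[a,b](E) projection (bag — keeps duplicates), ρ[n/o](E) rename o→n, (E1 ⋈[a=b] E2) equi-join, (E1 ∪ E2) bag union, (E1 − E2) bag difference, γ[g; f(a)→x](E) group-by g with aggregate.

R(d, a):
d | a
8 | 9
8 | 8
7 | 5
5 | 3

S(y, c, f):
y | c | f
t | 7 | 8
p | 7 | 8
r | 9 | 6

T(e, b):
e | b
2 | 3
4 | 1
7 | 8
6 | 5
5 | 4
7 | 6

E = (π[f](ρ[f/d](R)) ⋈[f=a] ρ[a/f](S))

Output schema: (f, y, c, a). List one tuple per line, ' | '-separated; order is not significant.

Per-node cardinality:
  R → 4
  ρ[f/d](R) → 4
  π[f](ρ[f/d](R)) → 4
  S → 3
  ρ[a/f](S) → 3
  (π[f](ρ[f/d](R)) ⋈[f=a] ρ[a/f](S)) → 4

== RESULT ==
f | y | c | a
8 | p | 7 | 8
8 | p | 7 | 8
8 | t | 7 | 8
8 | t | 7 | 8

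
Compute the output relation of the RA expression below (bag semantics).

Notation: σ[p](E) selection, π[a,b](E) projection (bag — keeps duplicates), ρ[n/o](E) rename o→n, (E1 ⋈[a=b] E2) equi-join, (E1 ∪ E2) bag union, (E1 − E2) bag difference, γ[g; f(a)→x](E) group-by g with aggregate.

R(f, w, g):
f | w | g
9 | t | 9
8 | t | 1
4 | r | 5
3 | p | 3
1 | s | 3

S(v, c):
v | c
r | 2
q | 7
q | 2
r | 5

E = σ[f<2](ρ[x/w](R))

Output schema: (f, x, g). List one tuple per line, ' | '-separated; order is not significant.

Subexpression sizes:
  R → 5
  ρ[x/w](R) → 5
  σ[f<2](ρ[x/w](R)) → 1

== RESULT ==
f | x | g
1 | s | 3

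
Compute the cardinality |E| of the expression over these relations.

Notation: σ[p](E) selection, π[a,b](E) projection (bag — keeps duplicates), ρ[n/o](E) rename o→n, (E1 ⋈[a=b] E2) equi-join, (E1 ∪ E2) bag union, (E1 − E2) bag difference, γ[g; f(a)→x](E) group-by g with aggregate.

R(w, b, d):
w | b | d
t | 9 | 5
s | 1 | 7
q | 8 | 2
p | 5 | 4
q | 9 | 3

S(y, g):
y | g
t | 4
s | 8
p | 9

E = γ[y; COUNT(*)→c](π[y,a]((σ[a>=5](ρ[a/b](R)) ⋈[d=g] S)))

Stepwise |·|:
  R → 5
  ρ[a/b](R) → 5
  σ[a>=5](ρ[a/b](R)) → 4
  S → 3
  (σ[a>=5](ρ[a/b](R)) ⋈[d=g] S) → 1
  π[y,a]((σ[a>=5](ρ[a/b](R)) ⋈[d=g] S)) → 1
  γ[y; COUNT(*)→c](π[y,a]((σ[a>=5](ρ[a/b](R)) ⋈[d=g] S))) → 1

|E| = 1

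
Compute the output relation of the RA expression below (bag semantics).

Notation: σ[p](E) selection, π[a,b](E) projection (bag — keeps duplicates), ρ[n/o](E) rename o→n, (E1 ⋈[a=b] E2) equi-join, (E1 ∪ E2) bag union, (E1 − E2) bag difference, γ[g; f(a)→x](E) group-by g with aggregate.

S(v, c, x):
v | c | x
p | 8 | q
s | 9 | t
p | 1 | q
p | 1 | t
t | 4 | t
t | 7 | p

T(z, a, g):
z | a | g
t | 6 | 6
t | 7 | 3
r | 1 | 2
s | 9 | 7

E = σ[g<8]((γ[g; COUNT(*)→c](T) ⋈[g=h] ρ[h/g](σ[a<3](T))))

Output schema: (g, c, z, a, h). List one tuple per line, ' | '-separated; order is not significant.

Row counts bottom-up:
  T → 4
  γ[g; COUNT(*)→c](T) → 4
  T → 4
  σ[a<3](T) → 1
  ρ[h/g](σ[a<3](T)) → 1
  (γ[g; COUNT(*)→c](T) ⋈[g=h] ρ[h/g](σ[a<3](T))) → 1
  σ[g<8]((γ[g; COUNT(*)→c](T) ⋈[g=h] ρ[h/g](σ[a<3](T)))) → 1

== RESULT ==
g | c | z | a | h
2 | 1 | r | 1 | 2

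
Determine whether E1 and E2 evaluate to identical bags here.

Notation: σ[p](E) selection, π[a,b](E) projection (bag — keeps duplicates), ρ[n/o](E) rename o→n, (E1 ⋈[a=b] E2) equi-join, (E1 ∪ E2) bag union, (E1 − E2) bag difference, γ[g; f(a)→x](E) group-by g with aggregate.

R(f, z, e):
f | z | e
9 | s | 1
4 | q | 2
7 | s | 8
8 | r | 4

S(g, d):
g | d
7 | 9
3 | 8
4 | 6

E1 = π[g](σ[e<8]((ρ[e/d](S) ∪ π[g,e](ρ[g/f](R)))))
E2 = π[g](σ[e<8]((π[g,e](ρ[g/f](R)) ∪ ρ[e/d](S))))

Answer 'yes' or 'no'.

E1 subexpression sizes:
  S → 3
  ρ[e/d](S) → 3
  R → 4
  ρ[g/f](R) → 4
  π[g,e](ρ[g/f](R)) → 4
  (ρ[e/d](S) ∪ π[g,e](ρ[g/f](R))) → 7
  σ[e<8]((ρ[e/d](S) ∪ π[g,e](ρ[g/f](R)))) → 4
  π[g](σ[e<8]((ρ[e/d](S) ∪ π[g,e](ρ[g/f](R))))) → 4
E2 subexpression sizes:
  R → 4
  ρ[g/f](R) → 4
  π[g,e](ρ[g/f](R)) → 4
  S → 3
  ρ[e/d](S) → 3
  (π[g,e](ρ[g/f](R)) ∪ ρ[e/d](S)) → 7
  σ[e<8]((π[g,e](ρ[g/f](R)) ∪ ρ[e/d](S))) → 4
  π[g](σ[e<8]((π[g,e](ρ[g/f](R)) ∪ ρ[e/d](S)))) → 4

E1 and E2 produce the same multiset:
g
4
4
8
9

yes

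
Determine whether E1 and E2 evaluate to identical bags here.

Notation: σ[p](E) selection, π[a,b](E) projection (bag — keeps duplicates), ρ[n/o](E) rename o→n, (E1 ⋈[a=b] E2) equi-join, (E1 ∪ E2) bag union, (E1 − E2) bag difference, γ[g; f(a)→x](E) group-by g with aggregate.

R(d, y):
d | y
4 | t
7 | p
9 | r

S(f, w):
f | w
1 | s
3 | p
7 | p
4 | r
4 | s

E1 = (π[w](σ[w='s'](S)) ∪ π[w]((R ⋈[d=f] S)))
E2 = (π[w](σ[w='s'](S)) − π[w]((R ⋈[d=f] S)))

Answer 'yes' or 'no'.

E1 per-node cardinality:
  S → 5
  σ[w='s'](S) → 2
  π[w](σ[w='s'](S)) → 2
  R → 3
  S → 5
  (R ⋈[d=f] S) → 3
  π[w]((R ⋈[d=f] S)) → 3
  (π[w](σ[w='s'](S)) ∪ π[w]((R ⋈[d=f] S))) → 5
E2 per-node cardinality:
  S → 5
  σ[w='s'](S) → 2
  π[w](σ[w='s'](S)) → 2
  R → 3
  S → 5
  (R ⋈[d=f] S) → 3
  π[w]((R ⋈[d=f] S)) → 3
  (π[w](σ[w='s'](S)) − π[w]((R ⋈[d=f] S))) → 1

E1 result:
w
p
r
s
s
s
E2 result:
w
s
Witness: ('p',) appears 1× in E1 but 0× in E2.

no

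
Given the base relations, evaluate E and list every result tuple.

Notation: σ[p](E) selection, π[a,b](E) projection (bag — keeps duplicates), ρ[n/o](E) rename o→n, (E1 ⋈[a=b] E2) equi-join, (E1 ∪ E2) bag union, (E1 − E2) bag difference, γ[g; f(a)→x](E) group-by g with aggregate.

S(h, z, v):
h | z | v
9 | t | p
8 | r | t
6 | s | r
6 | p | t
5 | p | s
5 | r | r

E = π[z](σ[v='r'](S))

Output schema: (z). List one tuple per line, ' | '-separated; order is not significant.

Stepwise |·|:
  S → 6
  σ[v='r'](S) → 2
  π[z](σ[v='r'](S)) → 2

== RESULT ==
z
r
s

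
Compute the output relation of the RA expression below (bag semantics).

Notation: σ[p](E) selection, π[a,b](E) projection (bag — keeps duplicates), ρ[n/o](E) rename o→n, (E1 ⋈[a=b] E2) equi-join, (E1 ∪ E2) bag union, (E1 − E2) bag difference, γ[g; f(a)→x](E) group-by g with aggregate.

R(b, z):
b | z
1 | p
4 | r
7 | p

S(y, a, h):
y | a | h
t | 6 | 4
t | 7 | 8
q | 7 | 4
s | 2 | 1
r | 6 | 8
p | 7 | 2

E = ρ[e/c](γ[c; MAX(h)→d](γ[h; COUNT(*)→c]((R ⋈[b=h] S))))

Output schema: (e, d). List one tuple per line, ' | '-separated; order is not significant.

Row counts bottom-up:
  R → 3
  S → 6
  (R ⋈[b=h] S) → 3
  γ[h; COUNT(*)→c]((R ⋈[b=h] S)) → 2
  γ[c; MAX(h)→d](γ[h; COUNT(*)→c]((R ⋈[b=h] S))) → 2
  ρ[e/c](γ[c; MAX(h)→d](γ[h; COUNT(*)→c]((R ⋈[b=h] S)))) → 2

== RESULT ==
e | d
1 | 1
2 | 4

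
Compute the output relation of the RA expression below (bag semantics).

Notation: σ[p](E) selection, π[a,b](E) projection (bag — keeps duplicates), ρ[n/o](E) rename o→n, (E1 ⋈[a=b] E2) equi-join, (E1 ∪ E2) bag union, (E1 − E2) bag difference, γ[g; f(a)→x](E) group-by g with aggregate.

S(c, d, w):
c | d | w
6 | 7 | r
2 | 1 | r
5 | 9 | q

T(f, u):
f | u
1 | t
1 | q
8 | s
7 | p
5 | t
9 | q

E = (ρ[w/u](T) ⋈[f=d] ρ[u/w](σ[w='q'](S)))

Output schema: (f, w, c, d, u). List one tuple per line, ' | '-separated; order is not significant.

Stepwise |·|:
  T → 6
  ρ[w/u](T) → 6
  S → 3
  σ[w='q'](S) → 1
  ρ[u/w](σ[w='q'](S)) → 1
  (ρ[w/u](T) ⋈[f=d] ρ[u/w](σ[w='q'](S))) → 1

== RESULT ==
f | w | c | d | u
9 | q | 5 | 9 | q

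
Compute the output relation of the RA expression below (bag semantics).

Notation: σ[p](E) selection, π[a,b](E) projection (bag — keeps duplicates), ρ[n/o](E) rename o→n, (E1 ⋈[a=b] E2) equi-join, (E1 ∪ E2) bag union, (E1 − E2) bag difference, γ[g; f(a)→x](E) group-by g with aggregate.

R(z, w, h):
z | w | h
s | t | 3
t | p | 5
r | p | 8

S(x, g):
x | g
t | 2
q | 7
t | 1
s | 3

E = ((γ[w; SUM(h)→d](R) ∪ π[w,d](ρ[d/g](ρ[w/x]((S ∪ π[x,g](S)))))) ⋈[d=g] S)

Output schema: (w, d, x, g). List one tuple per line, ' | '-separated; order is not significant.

Row counts bottom-up:
  R → 3
  γ[w; SUM(h)→d](R) → 2
  S → 4
  S → 4
  π[x,g](S) → 4
  (S ∪ π[x,g](S)) → 8
  ρ[w/x]((S ∪ π[x,g](S))) → 8
  ρ[d/g](ρ[w/x]((S ∪ π[x,g](S)))) → 8
  π[w,d](ρ[d/g](ρ[w/x]((S ∪ π[x,g](S))))) → 8
  (γ[w; SUM(h)→d](R) ∪ π[w,d](ρ[d/g](ρ[w/x]((S ∪ π[x,g](S)))))) → 10
  S → 4
  ((γ[w; SUM(h)→d](R) ∪ π[w,d](ρ[d/g](ρ[w/x]((S ∪ π[x,g](S)))))) ⋈[d=g] S) → 9

== RESULT ==
w | d | x | g
q | 7 | q | 7
q | 7 | q | 7
s | 3 | s | 3
s | 3 | s | 3
t | 1 | t | 1
t | 1 | t | 1
t | 2 | t | 2
t | 2 | t | 2
t | 3 | s | 3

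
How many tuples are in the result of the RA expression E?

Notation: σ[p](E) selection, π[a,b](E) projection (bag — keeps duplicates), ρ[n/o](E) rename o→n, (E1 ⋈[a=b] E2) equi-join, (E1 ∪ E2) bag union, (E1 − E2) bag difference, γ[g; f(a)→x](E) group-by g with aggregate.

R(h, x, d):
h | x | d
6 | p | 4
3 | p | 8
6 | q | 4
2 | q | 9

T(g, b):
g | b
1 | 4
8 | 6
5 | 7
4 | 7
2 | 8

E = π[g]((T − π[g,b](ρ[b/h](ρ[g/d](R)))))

Row counts bottom-up:
  T → 5
  R → 4
  ρ[g/d](R) → 4
  ρ[b/h](ρ[g/d](R)) → 4
  π[g,b](ρ[b/h](ρ[g/d](R))) → 4
  (T − π[g,b](ρ[b/h](ρ[g/d](R)))) → 5
  π[g]((T − π[g,b](ρ[b/h](ρ[g/d](R))))) → 5

|E| = 5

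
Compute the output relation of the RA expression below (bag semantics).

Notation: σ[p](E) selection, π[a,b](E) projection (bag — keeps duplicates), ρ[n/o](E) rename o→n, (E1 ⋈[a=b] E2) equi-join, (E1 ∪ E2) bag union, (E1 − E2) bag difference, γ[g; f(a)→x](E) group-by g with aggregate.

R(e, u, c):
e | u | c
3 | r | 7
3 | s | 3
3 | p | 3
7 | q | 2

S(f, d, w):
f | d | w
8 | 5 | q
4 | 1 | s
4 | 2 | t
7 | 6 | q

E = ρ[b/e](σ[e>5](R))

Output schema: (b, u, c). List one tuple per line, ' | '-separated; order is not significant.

Per-node cardinality:
  R → 4
  σ[e>5](R) → 1
  ρ[b/e](σ[e>5](R)) → 1

== RESULT ==
b | u | c
7 | q | 2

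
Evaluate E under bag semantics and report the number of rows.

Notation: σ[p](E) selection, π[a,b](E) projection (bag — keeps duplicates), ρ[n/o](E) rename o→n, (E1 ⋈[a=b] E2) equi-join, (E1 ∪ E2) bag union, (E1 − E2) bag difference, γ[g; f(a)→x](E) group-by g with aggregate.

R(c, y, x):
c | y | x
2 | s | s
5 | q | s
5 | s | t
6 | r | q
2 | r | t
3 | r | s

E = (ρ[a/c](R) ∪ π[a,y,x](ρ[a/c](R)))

Subexpression sizes:
  R → 6
  ρ[a/c](R) → 6
  R → 6
  ρ[a/c](R) → 6
  π[a,y,x](ρ[a/c](R)) → 6
  (ρ[a/c](R) ∪ π[a,y,x](ρ[a/c](R))) → 12

|E| = 12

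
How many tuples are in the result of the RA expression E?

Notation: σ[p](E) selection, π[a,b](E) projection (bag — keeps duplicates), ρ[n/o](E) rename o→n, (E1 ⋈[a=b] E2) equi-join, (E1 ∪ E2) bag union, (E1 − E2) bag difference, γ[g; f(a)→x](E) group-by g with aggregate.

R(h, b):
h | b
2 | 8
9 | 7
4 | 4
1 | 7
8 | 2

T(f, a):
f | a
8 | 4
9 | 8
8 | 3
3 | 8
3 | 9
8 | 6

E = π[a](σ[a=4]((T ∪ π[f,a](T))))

Subexpression sizes:
  T → 6
  T → 6
  π[f,a](T) → 6
  (T ∪ π[f,a](T)) → 12
  σ[a=4]((T ∪ π[f,a](T))) → 2
  π[a](σ[a=4]((T ∪ π[f,a](T)))) → 2

|E| = 2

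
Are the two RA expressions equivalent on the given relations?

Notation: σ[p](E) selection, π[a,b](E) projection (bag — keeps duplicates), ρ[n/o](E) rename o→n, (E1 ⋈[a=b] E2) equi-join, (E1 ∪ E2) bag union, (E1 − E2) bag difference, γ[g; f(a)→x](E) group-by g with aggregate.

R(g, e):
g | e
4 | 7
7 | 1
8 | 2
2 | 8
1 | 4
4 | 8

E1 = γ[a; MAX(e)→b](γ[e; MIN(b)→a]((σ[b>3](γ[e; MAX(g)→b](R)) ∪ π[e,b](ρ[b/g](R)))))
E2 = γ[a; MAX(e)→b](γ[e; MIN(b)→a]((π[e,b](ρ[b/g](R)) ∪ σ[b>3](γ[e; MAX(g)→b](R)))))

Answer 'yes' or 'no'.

E1 row counts bottom-up:
  R → 6
  γ[e; MAX(g)→b](R) → 5
  σ[b>3](γ[e; MAX(g)→b](R)) → 4
  R → 6
  ρ[b/g](R) → 6
  π[e,b](ρ[b/g](R)) → 6
  (σ[b>3](γ[e; MAX(g)→b](R)) ∪ π[e,b](ρ[b/g](R))) → 10
  γ[e; MIN(b)→a]((σ[b>3](γ[e; MAX(g)→b](R)) ∪ π[e,b](ρ[b/g](R)))) → 5
  γ[a; MAX(e)→b](γ[e; MIN(b)→a]((σ[b>3](γ[e; MAX(g)→b](R)) ∪ π[e,b](ρ[b/g](R))))) → 5
E2 row counts bottom-up:
  R → 6
  ρ[b/g](R) → 6
  π[e,b](ρ[b/g](R)) → 6
  R → 6
  γ[e; MAX(g)→b](R) → 5
  σ[b>3](γ[e; MAX(g)→b](R)) → 4
  (π[e,b](ρ[b/g](R)) ∪ σ[b>3](γ[e; MAX(g)→b](R))) → 10
  γ[e; MIN(b)→a]((π[e,b](ρ[b/g](R)) ∪ σ[b>3](γ[e; MAX(g)→b](R)))) → 5
  γ[a; MAX(e)→b](γ[e; MIN(b)→a]((π[e,b](ρ[b/g](R)) ∪ σ[b>3](γ[e; MAX(g)→b](R))))) → 5

E1 and E2 produce the same multiset:
a | b
1 | 4
2 | 8
4 | 7
7 | 1
8 | 2

yes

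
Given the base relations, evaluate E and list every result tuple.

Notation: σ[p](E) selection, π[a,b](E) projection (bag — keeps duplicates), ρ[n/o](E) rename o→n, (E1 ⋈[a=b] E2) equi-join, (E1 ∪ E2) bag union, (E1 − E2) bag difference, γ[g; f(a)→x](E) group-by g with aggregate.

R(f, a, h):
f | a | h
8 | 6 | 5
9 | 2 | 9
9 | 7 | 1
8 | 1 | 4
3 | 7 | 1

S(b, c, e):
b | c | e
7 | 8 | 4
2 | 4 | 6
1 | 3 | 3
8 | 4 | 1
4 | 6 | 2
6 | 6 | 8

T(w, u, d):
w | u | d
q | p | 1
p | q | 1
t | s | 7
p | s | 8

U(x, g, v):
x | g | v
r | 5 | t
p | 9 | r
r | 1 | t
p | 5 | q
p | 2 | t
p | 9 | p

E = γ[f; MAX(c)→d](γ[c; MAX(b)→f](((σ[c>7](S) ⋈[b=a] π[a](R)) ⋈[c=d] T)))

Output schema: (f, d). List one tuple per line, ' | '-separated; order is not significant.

Stepwise |·|:
  S → 6
  σ[c>7](S) → 1
  R → 5
  π[a](R) → 5
  (σ[c>7](S) ⋈[b=a] π[a](R)) → 2
  T → 4
  ((σ[c>7](S) ⋈[b=a] π[a](R)) ⋈[c=d] T) → 2
  γ[c; MAX(b)→f](((σ[c>7](S) ⋈[b=a] π[a](R)) ⋈[c=d] T)) → 1
  γ[f; MAX(c)→d](γ[c; MAX(b)→f](((σ[c>7](S) ⋈[b=a] π[a](R)) ⋈[c=d] T))) → 1

== RESULT ==
f | d
7 | 8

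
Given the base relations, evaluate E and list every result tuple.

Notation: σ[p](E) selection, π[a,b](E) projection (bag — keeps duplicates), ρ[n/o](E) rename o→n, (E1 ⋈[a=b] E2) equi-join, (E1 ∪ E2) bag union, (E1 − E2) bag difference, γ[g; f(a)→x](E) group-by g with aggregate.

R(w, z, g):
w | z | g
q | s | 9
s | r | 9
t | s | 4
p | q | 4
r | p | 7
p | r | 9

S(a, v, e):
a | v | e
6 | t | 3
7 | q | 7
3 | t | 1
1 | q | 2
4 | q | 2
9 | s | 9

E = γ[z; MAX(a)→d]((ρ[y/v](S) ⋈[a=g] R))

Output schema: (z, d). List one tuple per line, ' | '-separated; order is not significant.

Per-node cardinality:
  S → 6
  ρ[y/v](S) → 6
  R → 6
  (ρ[y/v](S) ⋈[a=g] R) → 6
  γ[z; MAX(a)→d]((ρ[y/v](S) ⋈[a=g] R)) → 4

== RESULT ==
z | d
p | 7
q | 4
r | 9
s | 9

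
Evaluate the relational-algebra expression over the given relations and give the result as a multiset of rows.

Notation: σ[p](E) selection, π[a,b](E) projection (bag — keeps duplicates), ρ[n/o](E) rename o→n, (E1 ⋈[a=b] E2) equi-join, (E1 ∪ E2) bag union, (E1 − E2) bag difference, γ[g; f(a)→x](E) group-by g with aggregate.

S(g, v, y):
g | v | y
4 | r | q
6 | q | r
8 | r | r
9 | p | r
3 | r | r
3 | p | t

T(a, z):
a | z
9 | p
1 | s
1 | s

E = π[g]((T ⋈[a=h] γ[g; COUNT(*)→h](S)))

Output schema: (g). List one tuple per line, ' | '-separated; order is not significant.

Stepwise |·|:
  T → 3
  S → 6
  γ[g; COUNT(*)→h](S) → 5
  (T ⋈[a=h] γ[g; COUNT(*)→h](S)) → 8
  π[g]((T ⋈[a=h] γ[g; COUNT(*)→h](S))) → 8

== RESULT ==
g
4
4
6
6
8
8
9
9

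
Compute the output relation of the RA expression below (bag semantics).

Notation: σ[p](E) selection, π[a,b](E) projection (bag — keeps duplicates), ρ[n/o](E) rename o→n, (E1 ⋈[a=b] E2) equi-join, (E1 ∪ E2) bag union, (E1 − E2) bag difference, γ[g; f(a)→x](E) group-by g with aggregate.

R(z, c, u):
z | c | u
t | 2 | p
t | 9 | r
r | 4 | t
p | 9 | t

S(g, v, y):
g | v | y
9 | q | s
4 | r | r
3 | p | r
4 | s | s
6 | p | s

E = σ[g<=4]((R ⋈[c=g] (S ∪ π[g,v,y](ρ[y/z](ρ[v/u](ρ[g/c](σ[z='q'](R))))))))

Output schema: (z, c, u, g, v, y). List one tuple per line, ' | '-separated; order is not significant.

Row counts bottom-up:
  R → 4
  S → 5
  R → 4
  σ[z='q'](R) → 0
  ρ[g/c](σ[z='q'](R)) → 0
  ρ[v/u](ρ[g/c](σ[z='q'](R))) → 0
  ρ[y/z](ρ[v/u](ρ[g/c](σ[z='q'](R)))) → 0
  π[g,v,y](ρ[y/z](ρ[v/u](ρ[g/c](σ[z='q'](R))))) → 0
  (S ∪ π[g,v,y](ρ[y/z](ρ[v/u](ρ[g/c](σ[z='q'](R)))))) → 5
  (R ⋈[c=g] (S ∪ π[g,v,y](ρ[y/z](ρ[v/u](ρ[g/c](σ[z='q'](R))))))) → 4
  σ[g<=4]((R ⋈[c=g] (S ∪ π[g,v,y](ρ[y/z](ρ[v/u](ρ[g/c](σ[z='q'](R)))))))) → 2

== RESULT ==
z | c | u | g | v | y
r | 4 | t | 4 | r | r
r | 4 | t | 4 | s | s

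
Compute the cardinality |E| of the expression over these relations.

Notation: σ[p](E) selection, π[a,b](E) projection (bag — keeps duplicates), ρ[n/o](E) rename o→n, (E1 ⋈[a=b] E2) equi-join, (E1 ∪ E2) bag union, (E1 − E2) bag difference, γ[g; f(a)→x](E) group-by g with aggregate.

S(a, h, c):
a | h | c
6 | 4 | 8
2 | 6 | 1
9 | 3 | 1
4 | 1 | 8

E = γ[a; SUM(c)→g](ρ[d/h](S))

Per-node cardinality:
  S → 4
  ρ[d/h](S) → 4
  γ[a; SUM(c)→g](ρ[d/h](S)) → 4

|E| = 4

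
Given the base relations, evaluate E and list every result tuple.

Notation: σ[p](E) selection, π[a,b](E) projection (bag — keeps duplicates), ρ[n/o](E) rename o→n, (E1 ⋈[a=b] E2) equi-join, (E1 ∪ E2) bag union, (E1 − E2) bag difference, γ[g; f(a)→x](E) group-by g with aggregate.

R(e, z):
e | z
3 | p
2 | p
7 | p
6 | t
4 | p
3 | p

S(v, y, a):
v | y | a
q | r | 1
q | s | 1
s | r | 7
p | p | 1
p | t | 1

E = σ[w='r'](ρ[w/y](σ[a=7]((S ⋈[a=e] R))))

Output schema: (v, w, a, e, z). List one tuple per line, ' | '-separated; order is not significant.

Per-node cardinality:
  S → 5
  R → 6
  (S ⋈[a=e] R) → 1
  σ[a=7]((S ⋈[a=e] R)) → 1
  ρ[w/y](σ[a=7]((S ⋈[a=e] R))) → 1
  σ[w='r'](ρ[w/y](σ[a=7]((S ⋈[a=e] R)))) → 1

== RESULT ==
v | w | a | e | z
s | r | 7 | 7 | p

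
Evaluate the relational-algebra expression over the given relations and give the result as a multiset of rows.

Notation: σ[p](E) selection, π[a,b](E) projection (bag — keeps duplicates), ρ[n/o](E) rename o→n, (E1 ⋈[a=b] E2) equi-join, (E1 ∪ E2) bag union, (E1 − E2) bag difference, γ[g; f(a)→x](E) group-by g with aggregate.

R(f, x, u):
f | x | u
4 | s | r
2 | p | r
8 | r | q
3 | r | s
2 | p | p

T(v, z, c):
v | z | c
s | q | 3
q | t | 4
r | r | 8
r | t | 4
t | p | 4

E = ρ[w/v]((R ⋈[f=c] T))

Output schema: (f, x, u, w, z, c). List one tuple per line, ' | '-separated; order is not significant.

Row counts bottom-up:
  R → 5
  T → 5
  (R ⋈[f=c] T) → 5
  ρ[w/v]((R ⋈[f=c] T)) → 5

== RESULT ==
f | x | u | w | z | c
3 | r | s | s | q | 3
4 | s | r | q | t | 4
4 | s | r | r | t | 4
4 | s | r | t | p | 4
8 | r | q | r | r | 8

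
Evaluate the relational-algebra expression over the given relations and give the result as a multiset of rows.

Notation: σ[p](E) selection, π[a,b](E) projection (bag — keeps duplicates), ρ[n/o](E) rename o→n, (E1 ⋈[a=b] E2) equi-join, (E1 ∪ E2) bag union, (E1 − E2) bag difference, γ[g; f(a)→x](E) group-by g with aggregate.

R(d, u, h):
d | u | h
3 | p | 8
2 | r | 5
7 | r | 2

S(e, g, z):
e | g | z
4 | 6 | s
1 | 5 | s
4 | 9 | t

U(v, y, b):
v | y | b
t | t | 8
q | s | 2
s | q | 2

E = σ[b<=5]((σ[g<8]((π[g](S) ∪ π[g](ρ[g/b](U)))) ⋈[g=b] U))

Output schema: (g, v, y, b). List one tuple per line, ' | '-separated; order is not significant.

Stepwise |·|:
  S → 3
  π[g](S) → 3
  U → 3
  ρ[g/b](U) → 3
  π[g](ρ[g/b](U)) → 3
  (π[g](S) ∪ π[g](ρ[g/b](U))) → 6
  σ[g<8]((π[g](S) ∪ π[g](ρ[g/b](U)))) → 4
  U → 3
  (σ[g<8]((π[g](S) ∪ π[g](ρ[g/b](U)))) ⋈[g=b] U) → 4
  σ[b<=5]((σ[g<8]((π[g](S) ∪ π[g](ρ[g/b](U)))) ⋈[g=b] U)) → 4

== RESULT ==
g | v | y | b
2 | q | s | 2
2 | q | s | 2
2 | s | q | 2
2 | s | q | 2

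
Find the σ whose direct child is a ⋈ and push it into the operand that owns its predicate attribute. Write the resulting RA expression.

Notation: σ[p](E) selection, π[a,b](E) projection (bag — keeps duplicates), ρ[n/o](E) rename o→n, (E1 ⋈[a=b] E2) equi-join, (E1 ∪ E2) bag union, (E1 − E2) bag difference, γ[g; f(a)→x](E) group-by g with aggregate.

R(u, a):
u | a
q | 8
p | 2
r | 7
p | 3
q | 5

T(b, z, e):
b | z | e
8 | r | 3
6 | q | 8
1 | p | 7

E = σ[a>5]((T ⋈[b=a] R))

σ filters on a, owned by the right side.
E' = (T ⋈[b=a] σ[a>5](R))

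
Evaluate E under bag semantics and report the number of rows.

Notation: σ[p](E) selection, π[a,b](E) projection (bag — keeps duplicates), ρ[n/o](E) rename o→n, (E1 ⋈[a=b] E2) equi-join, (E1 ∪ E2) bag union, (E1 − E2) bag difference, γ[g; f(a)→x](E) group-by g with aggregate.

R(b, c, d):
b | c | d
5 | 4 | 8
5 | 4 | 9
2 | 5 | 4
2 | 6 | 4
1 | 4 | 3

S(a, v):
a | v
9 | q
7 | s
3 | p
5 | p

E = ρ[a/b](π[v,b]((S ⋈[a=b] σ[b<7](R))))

Per-node cardinality:
  S → 4
  R → 5
  σ[b<7](R) → 5
  (S ⋈[a=b] σ[b<7](R)) → 2
  π[v,b]((S ⋈[a=b] σ[b<7](R))) → 2
  ρ[a/b](π[v,b]((S ⋈[a=b] σ[b<7](R)))) → 2

|E| = 2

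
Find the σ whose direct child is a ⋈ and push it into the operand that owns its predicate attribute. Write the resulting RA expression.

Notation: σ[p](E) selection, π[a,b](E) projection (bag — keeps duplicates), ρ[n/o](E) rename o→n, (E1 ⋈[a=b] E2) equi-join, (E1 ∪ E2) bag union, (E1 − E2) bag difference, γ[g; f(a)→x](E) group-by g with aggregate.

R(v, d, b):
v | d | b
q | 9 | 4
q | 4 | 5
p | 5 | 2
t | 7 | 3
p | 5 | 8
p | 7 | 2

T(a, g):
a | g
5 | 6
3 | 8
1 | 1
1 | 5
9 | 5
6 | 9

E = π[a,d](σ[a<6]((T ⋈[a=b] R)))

σ filters on a, owned by the left side.
E' = π[a,d]((σ[a<6](T) ⋈[a=b] R))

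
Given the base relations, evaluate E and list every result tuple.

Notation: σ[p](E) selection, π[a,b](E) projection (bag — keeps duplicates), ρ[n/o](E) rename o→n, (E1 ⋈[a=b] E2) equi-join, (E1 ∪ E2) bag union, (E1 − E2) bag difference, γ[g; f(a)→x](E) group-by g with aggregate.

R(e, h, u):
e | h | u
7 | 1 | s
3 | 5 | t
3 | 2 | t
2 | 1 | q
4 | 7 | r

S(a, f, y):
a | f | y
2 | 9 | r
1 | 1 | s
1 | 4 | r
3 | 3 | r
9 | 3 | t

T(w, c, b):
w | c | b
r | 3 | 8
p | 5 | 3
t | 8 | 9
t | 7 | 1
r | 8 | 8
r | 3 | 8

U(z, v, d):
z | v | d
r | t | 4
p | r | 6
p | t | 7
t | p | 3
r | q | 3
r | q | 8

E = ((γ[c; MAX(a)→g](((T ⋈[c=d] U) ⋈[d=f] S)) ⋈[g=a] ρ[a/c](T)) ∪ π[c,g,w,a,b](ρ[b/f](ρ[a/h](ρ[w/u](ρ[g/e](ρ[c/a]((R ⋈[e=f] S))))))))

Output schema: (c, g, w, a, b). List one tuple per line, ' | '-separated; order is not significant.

Row counts bottom-up:
  T → 6
  U → 6
  (T ⋈[c=d] U) → 7
  S → 5
  ((T ⋈[c=d] U) ⋈[d=f] S) → 8
  γ[c; MAX(a)→g](((T ⋈[c=d] U) ⋈[d=f] S)) → 1
  T → 6
  ρ[a/c](T) → 6
  (γ[c; MAX(a)→g](((T ⋈[c=d] U) ⋈[d=f] S)) ⋈[g=a] ρ[a/c](T)) → 0
  R → 5
  S → 5
  (R ⋈[e=f] S) → 5
  ρ[c/a]((R ⋈[e=f] S)) → 5
  ρ[g/e](ρ[c/a]((R ⋈[e=f] S))) → 5
  ρ[w/u](ρ[g/e](ρ[c/a]((R ⋈[e=f] S)))) → 5
  ρ[a/h](ρ[w/u](ρ[g/e](ρ[c/a]((R ⋈[e=f] S))))) → 5
  ρ[b/f](ρ[a/h](ρ[w/u](ρ[g/e](ρ[c/a]((R ⋈[e=f] S)))))) → 5
  π[c,g,w,a,b](ρ[b/f](ρ[a/h](ρ[w/u](ρ[g/e](ρ[c/a]((R ⋈[e=f] S))))))) → 5
  ((γ[c; MAX(a)→g](((T ⋈[c=d] U) ⋈[d=f] S)) ⋈[g=a] ρ[a/c](T)) ∪ π[c,g,w,a,b](ρ[b/f](ρ[a/h](ρ[w/u](ρ[g/e](ρ[c/a]((R ⋈[e=f] S)))))))) → 5

== RESULT ==
c | g | w | a | b
1 | 4 | r | 7 | 4
3 | 3 | t | 2 | 3
3 | 3 | t | 5 | 3
9 | 3 | t | 2 | 3
9 | 3 | t | 5 | 3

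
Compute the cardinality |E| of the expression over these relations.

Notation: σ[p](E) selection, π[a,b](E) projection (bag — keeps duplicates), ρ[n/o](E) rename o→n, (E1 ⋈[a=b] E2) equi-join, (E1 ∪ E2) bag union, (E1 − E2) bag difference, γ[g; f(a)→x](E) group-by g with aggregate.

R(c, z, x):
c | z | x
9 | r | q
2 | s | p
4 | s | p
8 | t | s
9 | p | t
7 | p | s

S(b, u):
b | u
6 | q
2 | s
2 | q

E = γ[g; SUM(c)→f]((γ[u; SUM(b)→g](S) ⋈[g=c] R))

Row counts bottom-up:
  S → 3
  γ[u; SUM(b)→g](S) → 2
  R → 6
  (γ[u; SUM(b)→g](S) ⋈[g=c] R) → 2
  γ[g; SUM(c)→f]((γ[u; SUM(b)→g](S) ⋈[g=c] R)) → 2

|E| = 2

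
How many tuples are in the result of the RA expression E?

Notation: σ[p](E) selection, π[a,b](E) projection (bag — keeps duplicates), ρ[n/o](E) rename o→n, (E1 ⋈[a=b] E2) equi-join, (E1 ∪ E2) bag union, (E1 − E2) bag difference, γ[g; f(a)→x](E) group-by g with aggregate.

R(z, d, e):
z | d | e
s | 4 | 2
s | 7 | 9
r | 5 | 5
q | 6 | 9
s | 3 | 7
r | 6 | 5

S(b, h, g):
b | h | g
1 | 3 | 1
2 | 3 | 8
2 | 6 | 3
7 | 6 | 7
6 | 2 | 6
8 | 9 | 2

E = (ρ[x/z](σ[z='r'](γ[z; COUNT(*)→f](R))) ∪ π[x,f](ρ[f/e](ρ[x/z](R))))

Per-node cardinality:
  R → 6
  γ[z; COUNT(*)→f](R) → 3
  σ[z='r'](γ[z; COUNT(*)→f](R)) → 1
  ρ[x/z](σ[z='r'](γ[z; COUNT(*)→f](R))) → 1
  R → 6
  ρ[x/z](R) → 6
  ρ[f/e](ρ[x/z](R)) → 6
  π[x,f](ρ[f/e](ρ[x/z](R))) → 6
  (ρ[x/z](σ[z='r'](γ[z; COUNT(*)→f](R))) ∪ π[x,f](ρ[f/e](ρ[x/z](R)))) → 7

|E| = 7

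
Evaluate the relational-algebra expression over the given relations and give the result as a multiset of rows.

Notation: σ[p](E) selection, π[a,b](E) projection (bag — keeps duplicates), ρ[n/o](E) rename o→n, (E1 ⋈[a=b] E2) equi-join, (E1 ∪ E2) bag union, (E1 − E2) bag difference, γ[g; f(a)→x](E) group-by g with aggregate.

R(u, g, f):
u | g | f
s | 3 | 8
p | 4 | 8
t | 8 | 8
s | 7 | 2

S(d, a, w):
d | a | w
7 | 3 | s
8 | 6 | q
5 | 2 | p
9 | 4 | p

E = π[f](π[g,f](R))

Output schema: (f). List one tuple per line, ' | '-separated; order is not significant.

Per-node cardinality:
  R → 4
  π[g,f](R) → 4
  π[f](π[g,f](R)) → 4

== RESULT ==
f
2
8
8
8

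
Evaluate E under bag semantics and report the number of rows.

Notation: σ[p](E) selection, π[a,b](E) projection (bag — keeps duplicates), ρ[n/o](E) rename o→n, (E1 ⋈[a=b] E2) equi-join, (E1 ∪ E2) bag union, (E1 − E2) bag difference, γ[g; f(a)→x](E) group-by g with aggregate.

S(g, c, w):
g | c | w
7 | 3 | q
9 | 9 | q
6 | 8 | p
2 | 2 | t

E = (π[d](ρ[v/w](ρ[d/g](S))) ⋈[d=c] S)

Row counts bottom-up:
  S → 4
  ρ[d/g](S) → 4
  ρ[v/w](ρ[d/g](S)) → 4
  π[d](ρ[v/w](ρ[d/g](S))) → 4
  S → 4
  (π[d](ρ[v/w](ρ[d/g](S))) ⋈[d=c] S) → 2

|E| = 2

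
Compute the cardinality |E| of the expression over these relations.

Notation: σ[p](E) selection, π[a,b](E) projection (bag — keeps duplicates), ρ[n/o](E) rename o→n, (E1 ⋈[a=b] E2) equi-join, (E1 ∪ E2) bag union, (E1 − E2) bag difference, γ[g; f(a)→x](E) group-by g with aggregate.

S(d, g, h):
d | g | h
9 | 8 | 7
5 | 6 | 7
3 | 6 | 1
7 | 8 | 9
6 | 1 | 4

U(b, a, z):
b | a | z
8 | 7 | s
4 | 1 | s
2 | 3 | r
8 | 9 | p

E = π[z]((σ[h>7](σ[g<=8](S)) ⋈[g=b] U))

Subexpression sizes:
  S → 5
  σ[g<=8](S) → 5
  σ[h>7](σ[g<=8](S)) → 1
  U → 4
  (σ[h>7](σ[g<=8](S)) ⋈[g=b] U) → 2
  π[z]((σ[h>7](σ[g<=8](S)) ⋈[g=b] U)) → 2

|E| = 2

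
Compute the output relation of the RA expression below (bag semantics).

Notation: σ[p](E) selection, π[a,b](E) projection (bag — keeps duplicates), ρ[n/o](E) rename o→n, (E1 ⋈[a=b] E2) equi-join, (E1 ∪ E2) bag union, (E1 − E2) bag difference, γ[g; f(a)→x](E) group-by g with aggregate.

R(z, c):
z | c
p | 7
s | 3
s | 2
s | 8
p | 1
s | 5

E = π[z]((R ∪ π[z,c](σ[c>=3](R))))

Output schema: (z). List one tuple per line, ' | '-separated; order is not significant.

Subexpression sizes:
  R → 6
  R → 6
  σ[c>=3](R) → 4
  π[z,c](σ[c>=3](R)) → 4
  (R ∪ π[z,c](σ[c>=3](R))) → 10
  π[z]((R ∪ π[z,c](σ[c>=3](R)))) → 10

== RESULT ==
z
p
p
p
s
s
s
s
s
s
s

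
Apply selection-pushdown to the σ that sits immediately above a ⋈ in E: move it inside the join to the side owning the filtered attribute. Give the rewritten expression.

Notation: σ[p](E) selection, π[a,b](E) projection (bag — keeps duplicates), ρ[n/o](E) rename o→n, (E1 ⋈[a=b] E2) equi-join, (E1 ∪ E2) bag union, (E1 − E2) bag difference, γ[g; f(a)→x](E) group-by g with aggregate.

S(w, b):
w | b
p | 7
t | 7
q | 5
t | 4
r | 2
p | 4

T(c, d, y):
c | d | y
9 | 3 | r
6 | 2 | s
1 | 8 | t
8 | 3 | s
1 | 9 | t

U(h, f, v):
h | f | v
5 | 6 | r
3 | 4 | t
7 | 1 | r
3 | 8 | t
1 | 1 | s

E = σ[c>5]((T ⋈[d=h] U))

σ filters on c, owned by the left side.
E' = (σ[c>5](T) ⋈[d=h] U)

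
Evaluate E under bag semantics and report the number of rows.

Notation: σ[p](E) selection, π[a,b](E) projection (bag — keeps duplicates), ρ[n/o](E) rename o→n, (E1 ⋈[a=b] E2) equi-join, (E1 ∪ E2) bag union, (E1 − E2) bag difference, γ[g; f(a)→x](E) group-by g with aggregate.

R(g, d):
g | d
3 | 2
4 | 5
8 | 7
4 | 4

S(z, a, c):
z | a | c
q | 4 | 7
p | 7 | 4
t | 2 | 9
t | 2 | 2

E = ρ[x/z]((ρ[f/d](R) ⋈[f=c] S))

Row counts bottom-up:
  R → 4
  ρ[f/d](R) → 4
  S → 4
  (ρ[f/d](R) ⋈[f=c] S) → 3
  ρ[x/z]((ρ[f/d](R) ⋈[f=c] S)) → 3

|E| = 3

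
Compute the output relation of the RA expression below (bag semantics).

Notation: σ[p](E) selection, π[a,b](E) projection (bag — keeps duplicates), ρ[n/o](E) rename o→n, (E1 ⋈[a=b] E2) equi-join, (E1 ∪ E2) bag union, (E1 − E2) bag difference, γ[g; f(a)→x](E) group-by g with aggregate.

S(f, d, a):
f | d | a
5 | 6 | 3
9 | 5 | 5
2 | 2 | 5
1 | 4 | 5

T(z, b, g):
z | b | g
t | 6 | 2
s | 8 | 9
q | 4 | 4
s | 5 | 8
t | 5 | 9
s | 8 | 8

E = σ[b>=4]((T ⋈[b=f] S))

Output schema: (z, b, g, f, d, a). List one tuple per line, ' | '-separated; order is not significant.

Per-node cardinality:
  T → 6
  S → 4
  (T ⋈[b=f] S) → 2
  σ[b>=4]((T ⋈[b=f] S)) → 2

== RESULT ==
z | b | g | f | d | a
s | 5 | 8 | 5 | 6 | 3
t | 5 | 9 | 5 | 6 | 3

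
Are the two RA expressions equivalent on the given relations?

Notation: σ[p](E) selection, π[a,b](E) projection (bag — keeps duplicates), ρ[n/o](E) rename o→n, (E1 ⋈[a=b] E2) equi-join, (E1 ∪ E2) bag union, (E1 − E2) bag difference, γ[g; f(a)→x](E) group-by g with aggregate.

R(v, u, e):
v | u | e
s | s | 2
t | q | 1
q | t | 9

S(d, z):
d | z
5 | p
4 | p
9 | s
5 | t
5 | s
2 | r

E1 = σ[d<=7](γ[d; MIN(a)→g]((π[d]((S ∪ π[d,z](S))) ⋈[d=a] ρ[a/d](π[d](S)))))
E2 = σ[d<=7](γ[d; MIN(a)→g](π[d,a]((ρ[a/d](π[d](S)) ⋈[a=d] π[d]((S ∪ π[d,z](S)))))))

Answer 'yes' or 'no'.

E1 stepwise |·|:
  S → 6
  S → 6
  π[d,z](S) → 6
  (S ∪ π[d,z](S)) → 12
  π[d]((S ∪ π[d,z](S))) → 12
  S → 6
  π[d](S) → 6
  ρ[a/d](π[d](S)) → 6
  (π[d]((S ∪ π[d,z](S))) ⋈[d=a] ρ[a/d](π[d](S))) → 24
  γ[d; MIN(a)→g]((π[d]((S ∪ π[d,z](S))) ⋈[d=a] ρ[a/d](π[d](S)))) → 4
  σ[d<=7](γ[d; MIN(a)→g]((π[d]((S ∪ π[d,z](S))) ⋈[d=a] ρ[a/d](π[d](S))))) → 3
E2 stepwise |·|:
  S → 6
  π[d](S) → 6
  ρ[a/d](π[d](S)) → 6
  S → 6
  S → 6
  π[d,z](S) → 6
  (S ∪ π[d,z](S)) → 12
  π[d]((S ∪ π[d,z](S))) → 12
  (ρ[a/d](π[d](S)) ⋈[a=d] π[d]((S ∪ π[d,z](S)))) → 24
  π[d,a]((ρ[a/d](π[d](S)) ⋈[a=d] π[d]((S ∪ π[d,z](S))))) → 24
  γ[d; MIN(a)→g](π[d,a]((ρ[a/d](π[d](S)) ⋈[a=d] π[d]((S ∪ π[d,z](S)))))) → 4
  σ[d<=7](γ[d; MIN(a)→g](π[d,a]((ρ[a/d](π[d](S)) ⋈[a=d] π[d]((S ∪ π[d,z](S))))))) → 3

E1 and E2 produce the same multiset:
d | g
2 | 2
4 | 4
5 | 5

yes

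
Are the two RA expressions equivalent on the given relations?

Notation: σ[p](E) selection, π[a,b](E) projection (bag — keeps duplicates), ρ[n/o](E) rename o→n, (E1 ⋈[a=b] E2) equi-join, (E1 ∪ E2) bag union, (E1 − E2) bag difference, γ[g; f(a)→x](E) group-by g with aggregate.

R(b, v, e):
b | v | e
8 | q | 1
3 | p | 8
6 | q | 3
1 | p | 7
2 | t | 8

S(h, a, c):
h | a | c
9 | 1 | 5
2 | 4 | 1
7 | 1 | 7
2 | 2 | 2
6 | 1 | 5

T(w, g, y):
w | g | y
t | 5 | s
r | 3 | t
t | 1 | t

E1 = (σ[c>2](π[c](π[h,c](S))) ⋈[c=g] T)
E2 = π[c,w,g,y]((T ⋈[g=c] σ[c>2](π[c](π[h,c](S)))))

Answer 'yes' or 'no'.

E1 per-node cardinality:
  S → 5
  π[h,c](S) → 5
  π[c](π[h,c](S)) → 5
  σ[c>2](π[c](π[h,c](S))) → 3
  T → 3
  (σ[c>2](π[c](π[h,c](S))) ⋈[c=g] T) → 2
E2 per-node cardinality:
  T → 3
  S → 5
  π[h,c](S) → 5
  π[c](π[h,c](S)) → 5
  σ[c>2](π[c](π[h,c](S))) → 3
  (T ⋈[g=c] σ[c>2](π[c](π[h,c](S)))) → 2
  π[c,w,g,y]((T ⋈[g=c] σ[c>2](π[c](π[h,c](S))))) → 2

E1 and E2 produce the same multiset:
c | w | g | y
5 | t | 5 | s
5 | t | 5 | s

yes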